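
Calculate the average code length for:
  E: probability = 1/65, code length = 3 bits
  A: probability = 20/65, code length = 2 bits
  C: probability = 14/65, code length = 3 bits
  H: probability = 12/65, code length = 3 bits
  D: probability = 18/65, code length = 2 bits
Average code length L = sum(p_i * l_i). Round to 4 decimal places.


Weighted contributions p_i * l_i:
  E: (1/65) * 3 = 3/65
  A: (20/65) * 2 = 40/65
  C: (14/65) * 3 = 42/65
  H: (12/65) * 3 = 36/65
  D: (18/65) * 2 = 36/65
Sum = (3 + 40 + 42 + 36 + 36)/65 = 157/65

L = 157/65 = 2.4154 bits/symbol


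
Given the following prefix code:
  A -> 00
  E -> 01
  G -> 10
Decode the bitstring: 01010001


Decoding step by step:
Bits 01 -> E
Bits 01 -> E
Bits 00 -> A
Bits 01 -> E


Decoded message: EEAE


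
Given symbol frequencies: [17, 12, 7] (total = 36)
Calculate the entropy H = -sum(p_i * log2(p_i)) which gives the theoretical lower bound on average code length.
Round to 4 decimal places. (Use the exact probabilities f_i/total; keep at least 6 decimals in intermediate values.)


Per-symbol terms -p_i * log2(p_i) with p_i = f_i/36:
  p = 17/36 = 0.472222: log2(p) = -1.082462, -p*log2(p) = 0.511163
  p = 12/36 = 0.333333: log2(p) = -1.584963, -p*log2(p) = 0.528321
  p = 7/36 = 0.194444: log2(p) = -2.362570, -p*log2(p) = 0.459389
H = 0.511163 + 0.528321 + 0.459389 = 1.498873

H = 1.4989 bits/symbol


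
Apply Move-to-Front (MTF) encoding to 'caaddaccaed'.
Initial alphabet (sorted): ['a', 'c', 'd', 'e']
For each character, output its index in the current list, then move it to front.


MTF encoding:
'c': index 1 in ['a', 'c', 'd', 'e'] -> ['c', 'a', 'd', 'e']
'a': index 1 in ['c', 'a', 'd', 'e'] -> ['a', 'c', 'd', 'e']
'a': index 0 in ['a', 'c', 'd', 'e'] -> ['a', 'c', 'd', 'e']
'd': index 2 in ['a', 'c', 'd', 'e'] -> ['d', 'a', 'c', 'e']
'd': index 0 in ['d', 'a', 'c', 'e'] -> ['d', 'a', 'c', 'e']
'a': index 1 in ['d', 'a', 'c', 'e'] -> ['a', 'd', 'c', 'e']
'c': index 2 in ['a', 'd', 'c', 'e'] -> ['c', 'a', 'd', 'e']
'c': index 0 in ['c', 'a', 'd', 'e'] -> ['c', 'a', 'd', 'e']
'a': index 1 in ['c', 'a', 'd', 'e'] -> ['a', 'c', 'd', 'e']
'e': index 3 in ['a', 'c', 'd', 'e'] -> ['e', 'a', 'c', 'd']
'd': index 3 in ['e', 'a', 'c', 'd'] -> ['d', 'e', 'a', 'c']


Output: [1, 1, 0, 2, 0, 1, 2, 0, 1, 3, 3]


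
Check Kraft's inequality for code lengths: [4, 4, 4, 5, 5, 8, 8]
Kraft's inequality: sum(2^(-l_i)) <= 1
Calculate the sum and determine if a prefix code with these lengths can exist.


Sum = 2^(-4) + 2^(-4) + 2^(-4) + 2^(-5) + 2^(-5) + 2^(-8) + 2^(-8)
    = 0.0625 + 0.0625 + 0.0625 + 0.03125 + 0.03125 + 0.00390625 + 0.00390625
    = 66/256 = 0.2578125
Since 0.2578125 <= 1, Kraft's inequality IS satisfied.
A prefix code with these lengths CAN exist.

Kraft sum = 0.2578125. Satisfied.


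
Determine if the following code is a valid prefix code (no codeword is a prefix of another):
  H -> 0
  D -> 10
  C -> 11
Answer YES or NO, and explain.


Checking each pair (does one codeword prefix another?):
  H='0' vs D='10': no prefix
  H='0' vs C='11': no prefix
  D='10' vs H='0': no prefix
  D='10' vs C='11': no prefix
  C='11' vs H='0': no prefix
  C='11' vs D='10': no prefix
No violation found over all pairs.

YES -- this is a valid prefix code. No codeword is a prefix of any other codeword.


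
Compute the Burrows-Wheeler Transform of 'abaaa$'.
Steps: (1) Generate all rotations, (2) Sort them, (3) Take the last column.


Rotations (sorted):
  0: $abaaa -> last char: a
  1: a$abaa -> last char: a
  2: aa$aba -> last char: a
  3: aaa$ab -> last char: b
  4: abaaa$ -> last char: $
  5: baaa$a -> last char: a


BWT = aaab$a


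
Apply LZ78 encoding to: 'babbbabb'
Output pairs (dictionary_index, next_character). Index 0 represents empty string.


LZ78 encoding steps:
Dictionary: {0: ''}
Step 1: w='' (idx 0), next='b' -> output (0, 'b'), add 'b' as idx 1
Step 2: w='' (idx 0), next='a' -> output (0, 'a'), add 'a' as idx 2
Step 3: w='b' (idx 1), next='b' -> output (1, 'b'), add 'bb' as idx 3
Step 4: w='b' (idx 1), next='a' -> output (1, 'a'), add 'ba' as idx 4
Step 5: w='bb' (idx 3), end of input -> output (3, '')


Encoded: [(0, 'b'), (0, 'a'), (1, 'b'), (1, 'a'), (3, '')]


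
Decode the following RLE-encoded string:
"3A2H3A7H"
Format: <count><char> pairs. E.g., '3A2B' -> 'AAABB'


Expanding each <count><char> pair:
  3A -> 'AAA'
  2H -> 'HH'
  3A -> 'AAA'
  7H -> 'HHHHHHH'

Decoded = AAAHHAAAHHHHHHH


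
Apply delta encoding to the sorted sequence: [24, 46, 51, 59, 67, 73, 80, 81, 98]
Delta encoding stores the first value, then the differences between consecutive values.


First value: 24
Deltas:
  46 - 24 = 22
  51 - 46 = 5
  59 - 51 = 8
  67 - 59 = 8
  73 - 67 = 6
  80 - 73 = 7
  81 - 80 = 1
  98 - 81 = 17


Delta encoded: [24, 22, 5, 8, 8, 6, 7, 1, 17]


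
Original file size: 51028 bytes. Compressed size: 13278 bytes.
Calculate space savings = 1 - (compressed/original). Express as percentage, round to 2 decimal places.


ratio = compressed/original = 13278/51028 = 0.26021
savings = 1 - ratio = 1 - 0.26021 = 0.73979
as a percentage: 0.73979 * 100 = 73.98%

Space savings = 1 - 13278/51028 = 73.98%


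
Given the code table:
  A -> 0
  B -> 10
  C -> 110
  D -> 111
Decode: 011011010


Decoding:
0 -> A
110 -> C
110 -> C
10 -> B


Result: ACCB


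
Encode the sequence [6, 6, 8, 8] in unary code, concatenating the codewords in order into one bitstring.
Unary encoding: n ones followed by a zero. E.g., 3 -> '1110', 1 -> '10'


Encode each number as n ones followed by a terminating 0:
  6 -> 1111110 (7 bits)
  6 -> 1111110 (7 bits)
  8 -> 111111110 (9 bits)
  8 -> 111111110 (9 bits)
Total length = 7 + 7 + 9 + 9 = 32 bits.

Unary([6, 6, 8, 8]) = 11111101111110111111110111111110 (32 bits)


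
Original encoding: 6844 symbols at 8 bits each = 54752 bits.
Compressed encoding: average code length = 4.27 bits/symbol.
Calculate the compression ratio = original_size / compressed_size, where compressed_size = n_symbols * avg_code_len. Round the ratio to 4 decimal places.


original_size = n_symbols * orig_bits = 6844 * 8 = 54752 bits
compressed_size = n_symbols * avg_code_len = 6844 * 4.27 = 29223.88 bits
ratio = original_size / compressed_size = 54752 / 29223.88 = 1.8735

Compression ratio = 1.8735


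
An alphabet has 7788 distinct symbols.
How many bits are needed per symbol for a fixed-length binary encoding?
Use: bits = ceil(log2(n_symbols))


log2(7788) = 12.927
Bracket: 2^12 = 4096 < 7788 <= 2^13 = 8192
So ceil(log2(7788)) = 13

bits = ceil(log2(7788)) = ceil(12.927) = 13 bits


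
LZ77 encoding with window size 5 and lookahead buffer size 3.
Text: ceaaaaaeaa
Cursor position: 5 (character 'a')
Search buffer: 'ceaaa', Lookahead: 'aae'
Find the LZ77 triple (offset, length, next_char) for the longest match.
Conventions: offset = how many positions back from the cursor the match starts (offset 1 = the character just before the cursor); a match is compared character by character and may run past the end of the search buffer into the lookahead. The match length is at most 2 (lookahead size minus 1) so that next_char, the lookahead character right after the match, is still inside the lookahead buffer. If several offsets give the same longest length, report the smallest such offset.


Try each offset into the search buffer:
  offset=1 (pos 4, char 'a'): match length 2
  offset=2 (pos 3, char 'a'): match length 2
  offset=3 (pos 2, char 'a'): match length 2
  offset=4 (pos 1, char 'e'): match length 0
  offset=5 (pos 0, char 'c'): match length 0
Longest match has length 2, found at offsets 1, 2, 3; take the smallest, offset 1.
next_char = character at position 5 + 2 = 7 -> 'e'

Best match: offset=1, length=2 (matching 'aa' starting at position 4)
LZ77 triple: (1, 2, 'e')


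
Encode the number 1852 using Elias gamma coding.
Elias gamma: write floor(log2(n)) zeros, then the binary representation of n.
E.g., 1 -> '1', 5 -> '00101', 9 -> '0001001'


num_bits = floor(log2(1852)) + 1 = 11
leading_zeros = num_bits - 1 = 10
binary(1852) = 11100111100

Elias gamma(1852) = '0000000000' + '11100111100' = 000000000011100111100 (21 bits)


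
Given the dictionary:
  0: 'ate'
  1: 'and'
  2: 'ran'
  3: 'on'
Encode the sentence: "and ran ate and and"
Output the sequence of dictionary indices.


Look up each word in the dictionary:
  'and' -> 1
  'ran' -> 2
  'ate' -> 0
  'and' -> 1
  'and' -> 1

Encoded: [1, 2, 0, 1, 1]


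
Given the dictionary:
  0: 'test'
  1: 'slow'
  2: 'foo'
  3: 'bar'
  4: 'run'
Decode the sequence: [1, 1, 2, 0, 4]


Look up each index in the dictionary:
  1 -> 'slow'
  1 -> 'slow'
  2 -> 'foo'
  0 -> 'test'
  4 -> 'run'

Decoded: "slow slow foo test run"


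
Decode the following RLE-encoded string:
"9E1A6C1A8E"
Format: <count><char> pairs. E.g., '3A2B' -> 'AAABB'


Expanding each <count><char> pair:
  9E -> 'EEEEEEEEE'
  1A -> 'A'
  6C -> 'CCCCCC'
  1A -> 'A'
  8E -> 'EEEEEEEE'

Decoded = EEEEEEEEEACCCCCCAEEEEEEEE


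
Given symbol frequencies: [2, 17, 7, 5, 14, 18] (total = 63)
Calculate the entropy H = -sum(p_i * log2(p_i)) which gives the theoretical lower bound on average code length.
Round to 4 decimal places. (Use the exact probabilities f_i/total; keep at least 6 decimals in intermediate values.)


Per-symbol terms -p_i * log2(p_i) with p_i = f_i/63:
  p = 2/63 = 0.031746: log2(p) = -4.977280, -p*log2(p) = 0.158009
  p = 17/63 = 0.269841: log2(p) = -1.889817, -p*log2(p) = 0.509951
  p = 7/63 = 0.111111: log2(p) = -3.169925, -p*log2(p) = 0.352214
  p = 5/63 = 0.079365: log2(p) = -3.655352, -p*log2(p) = 0.290107
  p = 14/63 = 0.222222: log2(p) = -2.169925, -p*log2(p) = 0.482206
  p = 18/63 = 0.285714: log2(p) = -1.807355, -p*log2(p) = 0.516387
H = 0.158009 + 0.509951 + 0.352214 + 0.290107 + 0.482206 + 0.516387 = 2.308874

H = 2.3089 bits/symbol


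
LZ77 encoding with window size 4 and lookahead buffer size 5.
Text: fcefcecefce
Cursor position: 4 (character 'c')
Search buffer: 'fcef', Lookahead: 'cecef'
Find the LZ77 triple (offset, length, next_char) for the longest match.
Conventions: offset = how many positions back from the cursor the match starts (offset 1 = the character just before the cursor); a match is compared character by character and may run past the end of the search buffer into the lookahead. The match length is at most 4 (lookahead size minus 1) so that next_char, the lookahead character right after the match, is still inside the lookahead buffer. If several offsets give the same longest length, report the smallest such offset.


Try each offset into the search buffer:
  offset=1 (pos 3, char 'f'): match length 0
  offset=2 (pos 2, char 'e'): match length 0
  offset=3 (pos 1, char 'c'): match length 2
  offset=4 (pos 0, char 'f'): match length 0
Longest match has length 2 at offset 3.
next_char = character at position 4 + 2 = 6 -> 'c'

Best match: offset=3, length=2 (matching 'ce' starting at position 1)
LZ77 triple: (3, 2, 'c')


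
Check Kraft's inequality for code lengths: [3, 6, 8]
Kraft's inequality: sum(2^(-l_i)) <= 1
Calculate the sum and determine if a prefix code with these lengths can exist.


Sum = 2^(-3) + 2^(-6) + 2^(-8)
    = 0.125 + 0.015625 + 0.00390625
    = 37/256 = 0.14453125
Since 0.14453125 <= 1, Kraft's inequality IS satisfied.
A prefix code with these lengths CAN exist.

Kraft sum = 0.14453125. Satisfied.


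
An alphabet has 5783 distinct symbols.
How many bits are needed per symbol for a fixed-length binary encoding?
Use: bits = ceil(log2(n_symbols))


log2(5783) = 12.4976
Bracket: 2^12 = 4096 < 5783 <= 2^13 = 8192
So ceil(log2(5783)) = 13

bits = ceil(log2(5783)) = ceil(12.4976) = 13 bits


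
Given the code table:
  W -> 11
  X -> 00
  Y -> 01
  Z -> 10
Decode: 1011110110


Decoding:
10 -> Z
11 -> W
11 -> W
01 -> Y
10 -> Z


Result: ZWWYZ


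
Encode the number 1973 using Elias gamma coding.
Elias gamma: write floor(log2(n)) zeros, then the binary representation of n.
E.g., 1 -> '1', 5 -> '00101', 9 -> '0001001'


num_bits = floor(log2(1973)) + 1 = 11
leading_zeros = num_bits - 1 = 10
binary(1973) = 11110110101

Elias gamma(1973) = '0000000000' + '11110110101' = 000000000011110110101 (21 bits)


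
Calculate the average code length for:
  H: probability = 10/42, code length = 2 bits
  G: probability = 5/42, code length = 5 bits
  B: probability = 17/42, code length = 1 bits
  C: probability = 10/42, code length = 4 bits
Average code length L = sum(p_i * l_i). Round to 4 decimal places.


Weighted contributions p_i * l_i:
  H: (10/42) * 2 = 20/42
  G: (5/42) * 5 = 25/42
  B: (17/42) * 1 = 17/42
  C: (10/42) * 4 = 40/42
Sum = (20 + 25 + 17 + 40)/42 = 102/42

L = 102/42 = 2.4286 bits/symbol


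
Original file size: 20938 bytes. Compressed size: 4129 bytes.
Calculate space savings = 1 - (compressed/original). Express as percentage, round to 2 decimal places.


ratio = compressed/original = 4129/20938 = 0.197201
savings = 1 - ratio = 1 - 0.197201 = 0.802799
as a percentage: 0.802799 * 100 = 80.28%

Space savings = 1 - 4129/20938 = 80.28%


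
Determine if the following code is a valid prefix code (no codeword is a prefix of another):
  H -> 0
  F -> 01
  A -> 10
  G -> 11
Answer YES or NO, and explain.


Checking each pair (does one codeword prefix another?):
  H='0' vs F='01': prefix -- VIOLATION

NO -- this is NOT a valid prefix code. H (0) is a prefix of F (01).


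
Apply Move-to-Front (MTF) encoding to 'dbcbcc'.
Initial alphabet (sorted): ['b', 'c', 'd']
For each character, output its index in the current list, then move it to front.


MTF encoding:
'd': index 2 in ['b', 'c', 'd'] -> ['d', 'b', 'c']
'b': index 1 in ['d', 'b', 'c'] -> ['b', 'd', 'c']
'c': index 2 in ['b', 'd', 'c'] -> ['c', 'b', 'd']
'b': index 1 in ['c', 'b', 'd'] -> ['b', 'c', 'd']
'c': index 1 in ['b', 'c', 'd'] -> ['c', 'b', 'd']
'c': index 0 in ['c', 'b', 'd'] -> ['c', 'b', 'd']


Output: [2, 1, 2, 1, 1, 0]


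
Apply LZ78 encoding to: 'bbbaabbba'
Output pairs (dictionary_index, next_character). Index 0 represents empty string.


LZ78 encoding steps:
Dictionary: {0: ''}
Step 1: w='' (idx 0), next='b' -> output (0, 'b'), add 'b' as idx 1
Step 2: w='b' (idx 1), next='b' -> output (1, 'b'), add 'bb' as idx 2
Step 3: w='' (idx 0), next='a' -> output (0, 'a'), add 'a' as idx 3
Step 4: w='a' (idx 3), next='b' -> output (3, 'b'), add 'ab' as idx 4
Step 5: w='bb' (idx 2), next='a' -> output (2, 'a'), add 'bba' as idx 5


Encoded: [(0, 'b'), (1, 'b'), (0, 'a'), (3, 'b'), (2, 'a')]


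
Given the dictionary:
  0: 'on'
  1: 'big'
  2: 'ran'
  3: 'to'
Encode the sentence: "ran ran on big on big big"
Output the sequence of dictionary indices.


Look up each word in the dictionary:
  'ran' -> 2
  'ran' -> 2
  'on' -> 0
  'big' -> 1
  'on' -> 0
  'big' -> 1
  'big' -> 1

Encoded: [2, 2, 0, 1, 0, 1, 1]


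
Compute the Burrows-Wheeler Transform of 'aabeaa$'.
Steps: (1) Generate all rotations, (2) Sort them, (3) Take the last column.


Rotations (sorted):
  0: $aabeaa -> last char: a
  1: a$aabea -> last char: a
  2: aa$aabe -> last char: e
  3: aabeaa$ -> last char: $
  4: abeaa$a -> last char: a
  5: beaa$aa -> last char: a
  6: eaa$aab -> last char: b


BWT = aae$aab


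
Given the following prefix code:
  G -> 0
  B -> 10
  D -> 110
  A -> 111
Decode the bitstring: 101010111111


Decoding step by step:
Bits 10 -> B
Bits 10 -> B
Bits 10 -> B
Bits 111 -> A
Bits 111 -> A


Decoded message: BBBAA


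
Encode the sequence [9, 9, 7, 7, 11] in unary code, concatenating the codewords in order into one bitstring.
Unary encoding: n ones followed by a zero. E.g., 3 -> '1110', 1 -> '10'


Encode each number as n ones followed by a terminating 0:
  9 -> 1111111110 (10 bits)
  9 -> 1111111110 (10 bits)
  7 -> 11111110 (8 bits)
  7 -> 11111110 (8 bits)
  11 -> 111111111110 (12 bits)
Total length = 10 + 10 + 8 + 8 + 12 = 48 bits.

Unary([9, 9, 7, 7, 11]) = 111111111011111111101111111011111110111111111110 (48 bits)


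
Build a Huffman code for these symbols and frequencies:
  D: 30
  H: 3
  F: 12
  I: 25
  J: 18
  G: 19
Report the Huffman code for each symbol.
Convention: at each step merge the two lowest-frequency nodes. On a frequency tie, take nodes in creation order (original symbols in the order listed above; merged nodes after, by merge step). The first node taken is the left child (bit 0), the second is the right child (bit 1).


Huffman tree construction:
Step 1: Merge H(3) + F(12) = 15
Step 2: Merge (H+F)(15) + J(18) = 33
Step 3: Merge G(19) + I(25) = 44
Step 4: Merge D(30) + ((H+F)+J)(33) = 63
Step 5: Merge (G+I)(44) + (D+((H+F)+J))(63) = 107
Read each symbol's code off the tree from the root (left child = 0, right child = 1).

Codes:
  D: 10 (length 2)
  H: 1100 (length 4)
  F: 1101 (length 4)
  I: 01 (length 2)
  J: 111 (length 3)
  G: 00 (length 2)
Average code length: 262/107 = 2.4486 bits/symbol


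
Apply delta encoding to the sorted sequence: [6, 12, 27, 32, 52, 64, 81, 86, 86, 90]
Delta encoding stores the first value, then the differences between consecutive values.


First value: 6
Deltas:
  12 - 6 = 6
  27 - 12 = 15
  32 - 27 = 5
  52 - 32 = 20
  64 - 52 = 12
  81 - 64 = 17
  86 - 81 = 5
  86 - 86 = 0
  90 - 86 = 4


Delta encoded: [6, 6, 15, 5, 20, 12, 17, 5, 0, 4]


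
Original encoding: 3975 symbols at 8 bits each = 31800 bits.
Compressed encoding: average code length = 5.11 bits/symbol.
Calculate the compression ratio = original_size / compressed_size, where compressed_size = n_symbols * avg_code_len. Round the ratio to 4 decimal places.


original_size = n_symbols * orig_bits = 3975 * 8 = 31800 bits
compressed_size = n_symbols * avg_code_len = 3975 * 5.11 = 20312.25 bits
ratio = original_size / compressed_size = 31800 / 20312.25 = 1.5656

Compression ratio = 1.5656


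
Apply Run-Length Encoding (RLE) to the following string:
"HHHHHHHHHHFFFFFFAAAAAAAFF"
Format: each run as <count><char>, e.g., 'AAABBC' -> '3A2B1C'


Scanning runs left to right:
  i=0: run of 'H' x 10 -> '10H'
  i=10: run of 'F' x 6 -> '6F'
  i=16: run of 'A' x 7 -> '7A'
  i=23: run of 'F' x 2 -> '2F'

RLE = 10H6F7A2F


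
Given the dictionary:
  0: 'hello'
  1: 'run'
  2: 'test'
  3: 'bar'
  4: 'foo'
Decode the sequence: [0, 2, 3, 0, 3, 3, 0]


Look up each index in the dictionary:
  0 -> 'hello'
  2 -> 'test'
  3 -> 'bar'
  0 -> 'hello'
  3 -> 'bar'
  3 -> 'bar'
  0 -> 'hello'

Decoded: "hello test bar hello bar bar hello"


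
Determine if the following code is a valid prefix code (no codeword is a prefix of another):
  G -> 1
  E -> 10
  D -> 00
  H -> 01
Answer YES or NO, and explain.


Checking each pair (does one codeword prefix another?):
  G='1' vs E='10': prefix -- VIOLATION

NO -- this is NOT a valid prefix code. G (1) is a prefix of E (10).


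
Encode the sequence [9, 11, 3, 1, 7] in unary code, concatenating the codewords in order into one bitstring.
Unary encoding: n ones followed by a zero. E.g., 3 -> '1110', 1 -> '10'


Encode each number as n ones followed by a terminating 0:
  9 -> 1111111110 (10 bits)
  11 -> 111111111110 (12 bits)
  3 -> 1110 (4 bits)
  1 -> 10 (2 bits)
  7 -> 11111110 (8 bits)
Total length = 10 + 12 + 4 + 2 + 8 = 36 bits.

Unary([9, 11, 3, 1, 7]) = 111111111011111111111011101011111110 (36 bits)


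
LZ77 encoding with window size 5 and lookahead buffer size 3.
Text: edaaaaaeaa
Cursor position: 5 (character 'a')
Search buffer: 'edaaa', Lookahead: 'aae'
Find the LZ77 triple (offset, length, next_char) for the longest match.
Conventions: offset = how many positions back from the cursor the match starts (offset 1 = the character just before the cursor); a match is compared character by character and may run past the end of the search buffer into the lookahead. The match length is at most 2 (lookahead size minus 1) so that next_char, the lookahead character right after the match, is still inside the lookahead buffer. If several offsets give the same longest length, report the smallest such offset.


Try each offset into the search buffer:
  offset=1 (pos 4, char 'a'): match length 2
  offset=2 (pos 3, char 'a'): match length 2
  offset=3 (pos 2, char 'a'): match length 2
  offset=4 (pos 1, char 'd'): match length 0
  offset=5 (pos 0, char 'e'): match length 0
Longest match has length 2, found at offsets 1, 2, 3; take the smallest, offset 1.
next_char = character at position 5 + 2 = 7 -> 'e'

Best match: offset=1, length=2 (matching 'aa' starting at position 4)
LZ77 triple: (1, 2, 'e')


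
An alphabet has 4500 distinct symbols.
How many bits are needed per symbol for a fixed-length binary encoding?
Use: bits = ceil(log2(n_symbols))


log2(4500) = 12.1357
Bracket: 2^12 = 4096 < 4500 <= 2^13 = 8192
So ceil(log2(4500)) = 13

bits = ceil(log2(4500)) = ceil(12.1357) = 13 bits


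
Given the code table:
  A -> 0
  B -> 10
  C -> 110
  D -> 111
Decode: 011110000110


Decoding:
0 -> A
111 -> D
10 -> B
0 -> A
0 -> A
0 -> A
110 -> C


Result: ADBAAAC


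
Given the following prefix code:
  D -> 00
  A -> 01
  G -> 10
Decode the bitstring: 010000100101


Decoding step by step:
Bits 01 -> A
Bits 00 -> D
Bits 00 -> D
Bits 10 -> G
Bits 01 -> A
Bits 01 -> A


Decoded message: ADDGAA


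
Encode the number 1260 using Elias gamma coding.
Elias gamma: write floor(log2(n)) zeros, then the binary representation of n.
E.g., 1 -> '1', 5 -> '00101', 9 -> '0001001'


num_bits = floor(log2(1260)) + 1 = 11
leading_zeros = num_bits - 1 = 10
binary(1260) = 10011101100

Elias gamma(1260) = '0000000000' + '10011101100' = 000000000010011101100 (21 bits)


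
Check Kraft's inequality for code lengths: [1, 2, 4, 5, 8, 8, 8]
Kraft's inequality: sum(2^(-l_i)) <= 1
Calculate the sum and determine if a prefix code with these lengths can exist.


Sum = 2^(-1) + 2^(-2) + 2^(-4) + 2^(-5) + 2^(-8) + 2^(-8) + 2^(-8)
    = 0.5 + 0.25 + 0.0625 + 0.03125 + 0.00390625 + 0.00390625 + 0.00390625
    = 219/256 = 0.85546875
Since 0.85546875 <= 1, Kraft's inequality IS satisfied.
A prefix code with these lengths CAN exist.

Kraft sum = 0.85546875. Satisfied.


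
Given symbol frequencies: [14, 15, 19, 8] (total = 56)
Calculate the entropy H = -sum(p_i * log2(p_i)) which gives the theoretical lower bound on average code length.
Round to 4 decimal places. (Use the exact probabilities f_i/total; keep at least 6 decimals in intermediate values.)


Per-symbol terms -p_i * log2(p_i) with p_i = f_i/56:
  p = 14/56 = 0.250000: log2(p) = -2.000000, -p*log2(p) = 0.500000
  p = 15/56 = 0.267857: log2(p) = -1.900464, -p*log2(p) = 0.509053
  p = 19/56 = 0.339286: log2(p) = -1.559427, -p*log2(p) = 0.529091
  p = 8/56 = 0.142857: log2(p) = -2.807355, -p*log2(p) = 0.401051
H = 0.500000 + 0.509053 + 0.529091 + 0.401051 = 1.939195

H = 1.9392 bits/symbol


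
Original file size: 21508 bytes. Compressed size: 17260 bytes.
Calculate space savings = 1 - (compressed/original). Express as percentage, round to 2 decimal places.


ratio = compressed/original = 17260/21508 = 0.802492
savings = 1 - ratio = 1 - 0.802492 = 0.197508
as a percentage: 0.197508 * 100 = 19.75%

Space savings = 1 - 17260/21508 = 19.75%


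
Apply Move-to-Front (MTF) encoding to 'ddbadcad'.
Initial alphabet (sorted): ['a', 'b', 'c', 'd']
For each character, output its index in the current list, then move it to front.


MTF encoding:
'd': index 3 in ['a', 'b', 'c', 'd'] -> ['d', 'a', 'b', 'c']
'd': index 0 in ['d', 'a', 'b', 'c'] -> ['d', 'a', 'b', 'c']
'b': index 2 in ['d', 'a', 'b', 'c'] -> ['b', 'd', 'a', 'c']
'a': index 2 in ['b', 'd', 'a', 'c'] -> ['a', 'b', 'd', 'c']
'd': index 2 in ['a', 'b', 'd', 'c'] -> ['d', 'a', 'b', 'c']
'c': index 3 in ['d', 'a', 'b', 'c'] -> ['c', 'd', 'a', 'b']
'a': index 2 in ['c', 'd', 'a', 'b'] -> ['a', 'c', 'd', 'b']
'd': index 2 in ['a', 'c', 'd', 'b'] -> ['d', 'a', 'c', 'b']


Output: [3, 0, 2, 2, 2, 3, 2, 2]


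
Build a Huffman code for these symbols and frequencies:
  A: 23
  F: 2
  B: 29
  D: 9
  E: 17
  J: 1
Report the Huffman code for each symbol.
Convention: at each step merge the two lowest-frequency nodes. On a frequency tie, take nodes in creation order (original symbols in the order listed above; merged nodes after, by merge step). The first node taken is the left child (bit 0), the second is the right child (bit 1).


Huffman tree construction:
Step 1: Merge J(1) + F(2) = 3
Step 2: Merge (J+F)(3) + D(9) = 12
Step 3: Merge ((J+F)+D)(12) + E(17) = 29
Step 4: Merge A(23) + B(29) = 52
Step 5: Merge (((J+F)+D)+E)(29) + (A+B)(52) = 81
Read each symbol's code off the tree from the root (left child = 0, right child = 1).

Codes:
  A: 10 (length 2)
  F: 0001 (length 4)
  B: 11 (length 2)
  D: 001 (length 3)
  E: 01 (length 2)
  J: 0000 (length 4)
Average code length: 177/81 = 2.1852 bits/symbol


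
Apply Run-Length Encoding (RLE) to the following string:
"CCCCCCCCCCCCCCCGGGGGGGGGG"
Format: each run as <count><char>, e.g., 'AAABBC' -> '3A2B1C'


Scanning runs left to right:
  i=0: run of 'C' x 15 -> '15C'
  i=15: run of 'G' x 10 -> '10G'

RLE = 15C10G


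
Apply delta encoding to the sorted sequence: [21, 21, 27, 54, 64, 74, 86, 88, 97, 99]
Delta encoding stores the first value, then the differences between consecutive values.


First value: 21
Deltas:
  21 - 21 = 0
  27 - 21 = 6
  54 - 27 = 27
  64 - 54 = 10
  74 - 64 = 10
  86 - 74 = 12
  88 - 86 = 2
  97 - 88 = 9
  99 - 97 = 2


Delta encoded: [21, 0, 6, 27, 10, 10, 12, 2, 9, 2]


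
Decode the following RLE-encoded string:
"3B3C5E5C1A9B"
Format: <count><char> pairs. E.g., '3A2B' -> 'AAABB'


Expanding each <count><char> pair:
  3B -> 'BBB'
  3C -> 'CCC'
  5E -> 'EEEEE'
  5C -> 'CCCCC'
  1A -> 'A'
  9B -> 'BBBBBBBBB'

Decoded = BBBCCCEEEEECCCCCABBBBBBBBB


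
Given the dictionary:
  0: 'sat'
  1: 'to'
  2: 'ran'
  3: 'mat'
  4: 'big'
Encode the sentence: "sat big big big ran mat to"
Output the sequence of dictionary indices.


Look up each word in the dictionary:
  'sat' -> 0
  'big' -> 4
  'big' -> 4
  'big' -> 4
  'ran' -> 2
  'mat' -> 3
  'to' -> 1

Encoded: [0, 4, 4, 4, 2, 3, 1]


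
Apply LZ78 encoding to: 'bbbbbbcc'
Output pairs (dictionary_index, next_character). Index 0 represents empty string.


LZ78 encoding steps:
Dictionary: {0: ''}
Step 1: w='' (idx 0), next='b' -> output (0, 'b'), add 'b' as idx 1
Step 2: w='b' (idx 1), next='b' -> output (1, 'b'), add 'bb' as idx 2
Step 3: w='bb' (idx 2), next='b' -> output (2, 'b'), add 'bbb' as idx 3
Step 4: w='' (idx 0), next='c' -> output (0, 'c'), add 'c' as idx 4
Step 5: w='c' (idx 4), end of input -> output (4, '')


Encoded: [(0, 'b'), (1, 'b'), (2, 'b'), (0, 'c'), (4, '')]


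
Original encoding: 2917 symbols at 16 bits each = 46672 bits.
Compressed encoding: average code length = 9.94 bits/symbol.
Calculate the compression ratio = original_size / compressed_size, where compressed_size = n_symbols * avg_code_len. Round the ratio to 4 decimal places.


original_size = n_symbols * orig_bits = 2917 * 16 = 46672 bits
compressed_size = n_symbols * avg_code_len = 2917 * 9.94 = 28994.98 bits
ratio = original_size / compressed_size = 46672 / 28994.98 = 1.6097

Compression ratio = 1.6097


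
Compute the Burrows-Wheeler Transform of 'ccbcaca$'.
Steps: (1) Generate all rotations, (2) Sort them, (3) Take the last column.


Rotations (sorted):
  0: $ccbcaca -> last char: a
  1: a$ccbcac -> last char: c
  2: aca$ccbc -> last char: c
  3: bcaca$cc -> last char: c
  4: ca$ccbca -> last char: a
  5: caca$ccb -> last char: b
  6: cbcaca$c -> last char: c
  7: ccbcaca$ -> last char: $


BWT = acccabc$


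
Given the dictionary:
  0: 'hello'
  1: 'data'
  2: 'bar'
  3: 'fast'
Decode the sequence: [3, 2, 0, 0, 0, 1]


Look up each index in the dictionary:
  3 -> 'fast'
  2 -> 'bar'
  0 -> 'hello'
  0 -> 'hello'
  0 -> 'hello'
  1 -> 'data'

Decoded: "fast bar hello hello hello data"


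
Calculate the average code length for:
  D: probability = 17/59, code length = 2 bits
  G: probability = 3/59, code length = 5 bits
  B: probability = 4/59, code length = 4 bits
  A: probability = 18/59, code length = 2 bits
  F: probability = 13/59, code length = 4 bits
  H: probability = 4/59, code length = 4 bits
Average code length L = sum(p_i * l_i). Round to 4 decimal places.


Weighted contributions p_i * l_i:
  D: (17/59) * 2 = 34/59
  G: (3/59) * 5 = 15/59
  B: (4/59) * 4 = 16/59
  A: (18/59) * 2 = 36/59
  F: (13/59) * 4 = 52/59
  H: (4/59) * 4 = 16/59
Sum = (34 + 15 + 16 + 36 + 52 + 16)/59 = 169/59

L = 169/59 = 2.8644 bits/symbol


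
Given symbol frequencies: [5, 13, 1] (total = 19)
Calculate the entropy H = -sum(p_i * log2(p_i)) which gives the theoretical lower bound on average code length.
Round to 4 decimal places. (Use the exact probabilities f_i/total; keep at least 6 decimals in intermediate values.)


Per-symbol terms -p_i * log2(p_i) with p_i = f_i/19:
  p = 5/19 = 0.263158: log2(p) = -1.925999, -p*log2(p) = 0.506842
  p = 13/19 = 0.684211: log2(p) = -0.547488, -p*log2(p) = 0.374597
  p = 1/19 = 0.052632: log2(p) = -4.247928, -p*log2(p) = 0.223575
H = 0.506842 + 0.374597 + 0.223575 = 1.105014

H = 1.105 bits/symbol


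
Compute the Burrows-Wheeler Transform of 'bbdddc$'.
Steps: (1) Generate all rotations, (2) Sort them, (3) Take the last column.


Rotations (sorted):
  0: $bbdddc -> last char: c
  1: bbdddc$ -> last char: $
  2: bdddc$b -> last char: b
  3: c$bbddd -> last char: d
  4: dc$bbdd -> last char: d
  5: ddc$bbd -> last char: d
  6: dddc$bb -> last char: b


BWT = c$bdddb


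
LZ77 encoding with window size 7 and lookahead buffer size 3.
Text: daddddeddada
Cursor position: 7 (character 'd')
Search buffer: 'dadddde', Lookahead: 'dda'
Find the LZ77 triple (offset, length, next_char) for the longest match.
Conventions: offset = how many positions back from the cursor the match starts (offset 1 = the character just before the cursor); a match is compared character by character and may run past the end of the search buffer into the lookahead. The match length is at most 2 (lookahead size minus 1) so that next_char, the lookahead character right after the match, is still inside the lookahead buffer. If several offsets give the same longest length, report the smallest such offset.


Try each offset into the search buffer:
  offset=1 (pos 6, char 'e'): match length 0
  offset=2 (pos 5, char 'd'): match length 1
  offset=3 (pos 4, char 'd'): match length 2
  offset=4 (pos 3, char 'd'): match length 2
  offset=5 (pos 2, char 'd'): match length 2
  offset=6 (pos 1, char 'a'): match length 0
  offset=7 (pos 0, char 'd'): match length 1
Longest match has length 2, found at offsets 3, 4, 5; take the smallest, offset 3.
next_char = character at position 7 + 2 = 9 -> 'a'

Best match: offset=3, length=2 (matching 'dd' starting at position 4)
LZ77 triple: (3, 2, 'a')


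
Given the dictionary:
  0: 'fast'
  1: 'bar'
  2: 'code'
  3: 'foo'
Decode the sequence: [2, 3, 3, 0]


Look up each index in the dictionary:
  2 -> 'code'
  3 -> 'foo'
  3 -> 'foo'
  0 -> 'fast'

Decoded: "code foo foo fast"


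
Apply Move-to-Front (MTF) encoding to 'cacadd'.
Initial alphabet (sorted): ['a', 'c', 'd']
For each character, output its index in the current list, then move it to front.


MTF encoding:
'c': index 1 in ['a', 'c', 'd'] -> ['c', 'a', 'd']
'a': index 1 in ['c', 'a', 'd'] -> ['a', 'c', 'd']
'c': index 1 in ['a', 'c', 'd'] -> ['c', 'a', 'd']
'a': index 1 in ['c', 'a', 'd'] -> ['a', 'c', 'd']
'd': index 2 in ['a', 'c', 'd'] -> ['d', 'a', 'c']
'd': index 0 in ['d', 'a', 'c'] -> ['d', 'a', 'c']


Output: [1, 1, 1, 1, 2, 0]


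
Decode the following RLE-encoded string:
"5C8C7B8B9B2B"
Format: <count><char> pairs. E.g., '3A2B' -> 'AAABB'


Expanding each <count><char> pair:
  5C -> 'CCCCC'
  8C -> 'CCCCCCCC'
  7B -> 'BBBBBBB'
  8B -> 'BBBBBBBB'
  9B -> 'BBBBBBBBB'
  2B -> 'BB'

Decoded = CCCCCCCCCCCCCBBBBBBBBBBBBBBBBBBBBBBBBBB


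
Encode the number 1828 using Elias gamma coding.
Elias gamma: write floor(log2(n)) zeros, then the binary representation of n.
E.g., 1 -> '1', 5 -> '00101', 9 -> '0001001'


num_bits = floor(log2(1828)) + 1 = 11
leading_zeros = num_bits - 1 = 10
binary(1828) = 11100100100

Elias gamma(1828) = '0000000000' + '11100100100' = 000000000011100100100 (21 bits)


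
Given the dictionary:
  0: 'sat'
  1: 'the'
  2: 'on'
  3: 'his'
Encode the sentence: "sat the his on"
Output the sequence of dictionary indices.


Look up each word in the dictionary:
  'sat' -> 0
  'the' -> 1
  'his' -> 3
  'on' -> 2

Encoded: [0, 1, 3, 2]


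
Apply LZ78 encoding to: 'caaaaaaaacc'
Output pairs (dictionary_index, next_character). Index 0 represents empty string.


LZ78 encoding steps:
Dictionary: {0: ''}
Step 1: w='' (idx 0), next='c' -> output (0, 'c'), add 'c' as idx 1
Step 2: w='' (idx 0), next='a' -> output (0, 'a'), add 'a' as idx 2
Step 3: w='a' (idx 2), next='a' -> output (2, 'a'), add 'aa' as idx 3
Step 4: w='aa' (idx 3), next='a' -> output (3, 'a'), add 'aaa' as idx 4
Step 5: w='aa' (idx 3), next='c' -> output (3, 'c'), add 'aac' as idx 5
Step 6: w='c' (idx 1), end of input -> output (1, '')


Encoded: [(0, 'c'), (0, 'a'), (2, 'a'), (3, 'a'), (3, 'c'), (1, '')]


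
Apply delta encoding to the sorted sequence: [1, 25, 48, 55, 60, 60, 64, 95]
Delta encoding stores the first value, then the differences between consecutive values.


First value: 1
Deltas:
  25 - 1 = 24
  48 - 25 = 23
  55 - 48 = 7
  60 - 55 = 5
  60 - 60 = 0
  64 - 60 = 4
  95 - 64 = 31


Delta encoded: [1, 24, 23, 7, 5, 0, 4, 31]


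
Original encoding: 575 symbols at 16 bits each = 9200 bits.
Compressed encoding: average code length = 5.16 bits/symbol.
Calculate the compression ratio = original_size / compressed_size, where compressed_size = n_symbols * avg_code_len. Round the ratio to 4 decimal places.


original_size = n_symbols * orig_bits = 575 * 16 = 9200 bits
compressed_size = n_symbols * avg_code_len = 575 * 5.16 = 2967.0 bits
ratio = original_size / compressed_size = 9200 / 2967.0 = 3.1008

Compression ratio = 3.1008


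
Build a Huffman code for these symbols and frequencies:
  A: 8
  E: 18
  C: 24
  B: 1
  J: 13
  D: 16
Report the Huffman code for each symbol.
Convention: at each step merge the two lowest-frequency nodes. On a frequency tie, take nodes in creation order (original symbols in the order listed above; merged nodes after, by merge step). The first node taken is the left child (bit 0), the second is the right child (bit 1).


Huffman tree construction:
Step 1: Merge B(1) + A(8) = 9
Step 2: Merge (B+A)(9) + J(13) = 22
Step 3: Merge D(16) + E(18) = 34
Step 4: Merge ((B+A)+J)(22) + C(24) = 46
Step 5: Merge (D+E)(34) + (((B+A)+J)+C)(46) = 80
Read each symbol's code off the tree from the root (left child = 0, right child = 1).

Codes:
  A: 1001 (length 4)
  E: 01 (length 2)
  C: 11 (length 2)
  B: 1000 (length 4)
  J: 101 (length 3)
  D: 00 (length 2)
Average code length: 191/80 = 2.3875 bits/symbol


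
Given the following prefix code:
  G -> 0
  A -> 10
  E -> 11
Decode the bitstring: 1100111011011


Decoding step by step:
Bits 11 -> E
Bits 0 -> G
Bits 0 -> G
Bits 11 -> E
Bits 10 -> A
Bits 11 -> E
Bits 0 -> G
Bits 11 -> E


Decoded message: EGGEAEGE


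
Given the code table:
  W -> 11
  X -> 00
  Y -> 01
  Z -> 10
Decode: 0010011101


Decoding:
00 -> X
10 -> Z
01 -> Y
11 -> W
01 -> Y


Result: XZYWY


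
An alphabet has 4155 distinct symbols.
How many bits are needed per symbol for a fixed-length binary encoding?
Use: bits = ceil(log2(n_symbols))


log2(4155) = 12.0206
Bracket: 2^12 = 4096 < 4155 <= 2^13 = 8192
So ceil(log2(4155)) = 13

bits = ceil(log2(4155)) = ceil(12.0206) = 13 bits


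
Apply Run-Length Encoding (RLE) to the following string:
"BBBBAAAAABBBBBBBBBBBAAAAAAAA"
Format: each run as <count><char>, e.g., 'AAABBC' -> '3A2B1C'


Scanning runs left to right:
  i=0: run of 'B' x 4 -> '4B'
  i=4: run of 'A' x 5 -> '5A'
  i=9: run of 'B' x 11 -> '11B'
  i=20: run of 'A' x 8 -> '8A'

RLE = 4B5A11B8A


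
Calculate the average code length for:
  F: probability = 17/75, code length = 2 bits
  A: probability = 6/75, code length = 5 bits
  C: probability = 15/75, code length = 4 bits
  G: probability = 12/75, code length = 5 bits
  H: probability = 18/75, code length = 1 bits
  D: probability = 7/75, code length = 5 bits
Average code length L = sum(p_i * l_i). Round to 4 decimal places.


Weighted contributions p_i * l_i:
  F: (17/75) * 2 = 34/75
  A: (6/75) * 5 = 30/75
  C: (15/75) * 4 = 60/75
  G: (12/75) * 5 = 60/75
  H: (18/75) * 1 = 18/75
  D: (7/75) * 5 = 35/75
Sum = (34 + 30 + 60 + 60 + 18 + 35)/75 = 237/75

L = 237/75 = 3.1600 bits/symbol


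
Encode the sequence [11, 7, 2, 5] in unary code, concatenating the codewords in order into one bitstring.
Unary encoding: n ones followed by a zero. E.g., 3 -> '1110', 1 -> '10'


Encode each number as n ones followed by a terminating 0:
  11 -> 111111111110 (12 bits)
  7 -> 11111110 (8 bits)
  2 -> 110 (3 bits)
  5 -> 111110 (6 bits)
Total length = 12 + 8 + 3 + 6 = 29 bits.

Unary([11, 7, 2, 5]) = 11111111111011111110110111110 (29 bits)


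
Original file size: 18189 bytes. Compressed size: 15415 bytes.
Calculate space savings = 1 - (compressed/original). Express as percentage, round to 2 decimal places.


ratio = compressed/original = 15415/18189 = 0.84749
savings = 1 - ratio = 1 - 0.84749 = 0.15251
as a percentage: 0.15251 * 100 = 15.25%

Space savings = 1 - 15415/18189 = 15.25%


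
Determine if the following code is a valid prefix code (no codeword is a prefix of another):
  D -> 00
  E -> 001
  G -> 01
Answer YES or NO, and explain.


Checking each pair (does one codeword prefix another?):
  D='00' vs E='001': prefix -- VIOLATION

NO -- this is NOT a valid prefix code. D (00) is a prefix of E (001).


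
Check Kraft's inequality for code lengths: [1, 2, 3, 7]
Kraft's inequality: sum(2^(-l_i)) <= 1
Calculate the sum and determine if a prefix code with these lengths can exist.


Sum = 2^(-1) + 2^(-2) + 2^(-3) + 2^(-7)
    = 0.5 + 0.25 + 0.125 + 0.0078125
    = 113/128 = 0.8828125
Since 0.8828125 <= 1, Kraft's inequality IS satisfied.
A prefix code with these lengths CAN exist.

Kraft sum = 0.8828125. Satisfied.


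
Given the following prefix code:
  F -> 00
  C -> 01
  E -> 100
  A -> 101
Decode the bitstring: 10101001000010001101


Decoding step by step:
Bits 101 -> A
Bits 01 -> C
Bits 00 -> F
Bits 100 -> E
Bits 00 -> F
Bits 100 -> E
Bits 01 -> C
Bits 101 -> A


Decoded message: ACFEFECA


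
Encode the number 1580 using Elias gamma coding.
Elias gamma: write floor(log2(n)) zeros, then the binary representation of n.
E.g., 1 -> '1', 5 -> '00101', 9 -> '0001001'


num_bits = floor(log2(1580)) + 1 = 11
leading_zeros = num_bits - 1 = 10
binary(1580) = 11000101100

Elias gamma(1580) = '0000000000' + '11000101100' = 000000000011000101100 (21 bits)


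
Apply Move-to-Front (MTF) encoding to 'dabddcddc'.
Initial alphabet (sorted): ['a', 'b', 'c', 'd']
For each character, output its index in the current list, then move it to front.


MTF encoding:
'd': index 3 in ['a', 'b', 'c', 'd'] -> ['d', 'a', 'b', 'c']
'a': index 1 in ['d', 'a', 'b', 'c'] -> ['a', 'd', 'b', 'c']
'b': index 2 in ['a', 'd', 'b', 'c'] -> ['b', 'a', 'd', 'c']
'd': index 2 in ['b', 'a', 'd', 'c'] -> ['d', 'b', 'a', 'c']
'd': index 0 in ['d', 'b', 'a', 'c'] -> ['d', 'b', 'a', 'c']
'c': index 3 in ['d', 'b', 'a', 'c'] -> ['c', 'd', 'b', 'a']
'd': index 1 in ['c', 'd', 'b', 'a'] -> ['d', 'c', 'b', 'a']
'd': index 0 in ['d', 'c', 'b', 'a'] -> ['d', 'c', 'b', 'a']
'c': index 1 in ['d', 'c', 'b', 'a'] -> ['c', 'd', 'b', 'a']


Output: [3, 1, 2, 2, 0, 3, 1, 0, 1]


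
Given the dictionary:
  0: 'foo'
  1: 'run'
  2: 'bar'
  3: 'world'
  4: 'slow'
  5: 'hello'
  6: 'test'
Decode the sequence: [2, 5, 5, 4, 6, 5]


Look up each index in the dictionary:
  2 -> 'bar'
  5 -> 'hello'
  5 -> 'hello'
  4 -> 'slow'
  6 -> 'test'
  5 -> 'hello'

Decoded: "bar hello hello slow test hello"


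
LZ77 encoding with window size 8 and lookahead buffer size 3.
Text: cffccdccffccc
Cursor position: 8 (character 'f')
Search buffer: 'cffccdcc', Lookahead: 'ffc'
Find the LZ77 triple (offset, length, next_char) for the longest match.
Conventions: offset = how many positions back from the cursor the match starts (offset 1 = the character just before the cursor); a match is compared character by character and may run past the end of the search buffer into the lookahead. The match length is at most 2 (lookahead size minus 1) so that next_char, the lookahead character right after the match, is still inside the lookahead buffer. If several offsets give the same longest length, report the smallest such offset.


Try each offset into the search buffer:
  offset=1 (pos 7, char 'c'): match length 0
  offset=2 (pos 6, char 'c'): match length 0
  offset=3 (pos 5, char 'd'): match length 0
  offset=4 (pos 4, char 'c'): match length 0
  offset=5 (pos 3, char 'c'): match length 0
  offset=6 (pos 2, char 'f'): match length 1
  offset=7 (pos 1, char 'f'): match length 2
  offset=8 (pos 0, char 'c'): match length 0
Longest match has length 2 at offset 7.
next_char = character at position 8 + 2 = 10 -> 'c'

Best match: offset=7, length=2 (matching 'ff' starting at position 1)
LZ77 triple: (7, 2, 'c')
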